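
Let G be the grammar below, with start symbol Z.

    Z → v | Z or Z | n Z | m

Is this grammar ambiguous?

Ambiguous

Witness: n m or m

Derivation 1: Z ⇒ Z or Z ⇒ n Z or Z ⇒ n m or Z ⇒ n m or m
Derivation 2: Z ⇒ n Z ⇒ n Z or Z ⇒ n m or Z ⇒ n m or m

Two distinct leftmost derivations for the same string.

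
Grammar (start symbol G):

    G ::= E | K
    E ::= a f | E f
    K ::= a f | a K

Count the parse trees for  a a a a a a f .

1

Parse trees for a a a a a a f:
  [G [K a [K a [K a [K a [K a [K a f]]]]]]]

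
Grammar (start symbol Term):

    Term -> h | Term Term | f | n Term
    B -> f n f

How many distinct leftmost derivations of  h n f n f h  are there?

Parse trees for h n f n f h (showing first 6 of 12):
  [Term [Term h] [Term [Term n [Term f]] [Term [Term n [Term f]] [Term h]]]]
  [Term [Term h] [Term [Term n [Term f]] [Term n [Term [Term f] [Term h]]]]]
  [Term [Term h] [Term [Term [Term n [Term f]] [Term n [Term f]]] [Term h]]]
  [Term [Term h] [Term [Term n [Term [Term f] [Term n [Term f]]]] [Term h]]]
  [Term [Term h] [Term n [Term [Term f] [Term [Term n [Term f]] [Term h]]]]]
  [Term [Term h] [Term n [Term [Term f] [Term n [Term [Term f] [Term h]]]]]]

12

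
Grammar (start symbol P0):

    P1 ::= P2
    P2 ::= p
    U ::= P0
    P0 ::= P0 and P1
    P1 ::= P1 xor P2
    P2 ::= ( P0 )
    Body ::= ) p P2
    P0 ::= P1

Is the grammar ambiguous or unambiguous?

Unambiguous

Only P0, P1, P2 are reachable from P0; ignoring the rest: The grammar is stratified — P0 handles 'and' (left-recursive), P1 handles 'xor', P2 atoms. Each operator has a fixed associativity and precedence level, so every string has one parse.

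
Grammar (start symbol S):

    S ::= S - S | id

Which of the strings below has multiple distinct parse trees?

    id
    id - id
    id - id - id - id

id: 1 tree
id - id: 1 tree
id - id - id - id: 5 trees

id - id - id - id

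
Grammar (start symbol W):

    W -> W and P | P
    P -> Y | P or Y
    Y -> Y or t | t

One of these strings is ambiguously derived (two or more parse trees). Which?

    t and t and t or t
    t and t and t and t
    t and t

t and t and t or t: 2 trees
t and t and t and t: 1 tree
t and t: 1 tree

t and t and t or t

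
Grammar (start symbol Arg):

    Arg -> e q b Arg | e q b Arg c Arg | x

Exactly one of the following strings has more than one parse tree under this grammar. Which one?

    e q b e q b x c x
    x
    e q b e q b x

e q b e q b x c x: 2 trees
x: 1 tree
e q b e q b x: 1 tree

e q b e q b x c x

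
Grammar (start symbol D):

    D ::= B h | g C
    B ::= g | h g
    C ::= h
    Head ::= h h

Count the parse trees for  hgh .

1

Parse trees for hgh:
  [D [B h g] h]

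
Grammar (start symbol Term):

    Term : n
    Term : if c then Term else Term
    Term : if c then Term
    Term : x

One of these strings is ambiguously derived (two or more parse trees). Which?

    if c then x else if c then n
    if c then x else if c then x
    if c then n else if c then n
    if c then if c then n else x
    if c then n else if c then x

if c then x else if c then n: 1 tree
if c then x else if c then x: 1 tree
if c then n else if c then n: 1 tree
if c then if c then n else x: 2 trees
if c then n else if c then x: 1 tree

if c then if c then n else x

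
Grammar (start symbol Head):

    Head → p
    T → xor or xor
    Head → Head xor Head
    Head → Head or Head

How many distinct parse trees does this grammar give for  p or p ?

1

Parse trees for p or p:
  [Head [Head p] or [Head p]]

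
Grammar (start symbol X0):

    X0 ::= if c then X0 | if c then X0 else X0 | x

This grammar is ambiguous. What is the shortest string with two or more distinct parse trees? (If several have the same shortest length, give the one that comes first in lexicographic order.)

if c then if c then x else x

length 1: no string has ≥2 trees
length 4: no string has ≥2 trees
length 6: no string has ≥2 trees
length 7: no string has ≥2 trees
length 9: if c then if c then x else x has 2 parse trees

Two derivations of if c then if c then x else x:
  X0 ⇒ if c then X0 ⇒ if c then if c then X0 else X0 ⇒ if c then if c then x else X0 ⇒ if c then if c then x else x
  X0 ⇒ if c then X0 else X0 ⇒ if c then if c then X0 else X0 ⇒ if c then if c then x else X0 ⇒ if c then if c then x else x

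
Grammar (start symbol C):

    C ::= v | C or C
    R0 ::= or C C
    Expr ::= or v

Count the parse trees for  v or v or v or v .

5

Parse trees for v or v or v or v:
  [C [C v] or [C [C v] or [C [C v] or [C v]]]]
  [C [C v] or [C [C [C v] or [C v]] or [C v]]]
  [C [C [C v] or [C v]] or [C [C v] or [C v]]]
  [C [C [C v] or [C [C v] or [C v]]] or [C v]]
  [C [C [C [C v] or [C v]] or [C v]] or [C v]]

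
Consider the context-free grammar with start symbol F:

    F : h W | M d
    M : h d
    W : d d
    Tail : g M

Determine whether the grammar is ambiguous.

Ambiguous

Witness: h d d

Derivation 1: F ⇒ h W ⇒ h d d
Derivation 2: F ⇒ M d ⇒ h d d

Two distinct leftmost derivations for the same string.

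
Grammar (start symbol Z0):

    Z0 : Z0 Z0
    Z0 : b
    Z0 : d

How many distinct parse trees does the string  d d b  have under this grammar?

2

Parse trees for d d b:
  [Z0 [Z0 d] [Z0 [Z0 d] [Z0 b]]]
  [Z0 [Z0 [Z0 d] [Z0 d]] [Z0 b]]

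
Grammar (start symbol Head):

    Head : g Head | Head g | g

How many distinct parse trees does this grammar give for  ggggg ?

16

Parse trees for ggggg (showing first 6 of 16):
  [Head g [Head g [Head g [Head g [Head g]]]]]
  [Head g [Head g [Head g [Head [Head g] g]]]]
  [Head g [Head g [Head [Head g [Head g]] g]]]
  [Head g [Head g [Head [Head [Head g] g] g]]]
  [Head g [Head [Head g [Head g [Head g]]] g]]
  [Head g [Head [Head g [Head [Head g] g]] g]]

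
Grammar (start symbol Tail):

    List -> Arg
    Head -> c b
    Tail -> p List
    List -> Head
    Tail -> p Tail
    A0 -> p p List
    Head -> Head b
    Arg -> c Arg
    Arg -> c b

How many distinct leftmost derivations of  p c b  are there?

Parse trees for p c b:
  [Tail p [List [Arg c b]]]
  [Tail p [List [Head c b]]]

2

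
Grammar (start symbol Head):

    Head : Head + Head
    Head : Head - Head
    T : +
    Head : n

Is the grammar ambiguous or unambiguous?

Witness: n + n + n

Derivation 1: Head ⇒ Head + Head ⇒ Head + Head + Head ⇒ n + Head + Head ⇒ n + n + Head ⇒ n + n + n
Derivation 2: Head ⇒ Head + Head ⇒ n + Head ⇒ n + Head + Head ⇒ n + n + Head ⇒ n + n + n

Two distinct leftmost derivations for the same string.

Ambiguous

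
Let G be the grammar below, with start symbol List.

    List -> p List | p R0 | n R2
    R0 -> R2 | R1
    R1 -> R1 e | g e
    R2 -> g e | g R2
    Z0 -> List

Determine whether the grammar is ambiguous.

Witness: p g e

Derivation 1: List ⇒ p R0 ⇒ p R2 ⇒ p g e
Derivation 2: List ⇒ p R0 ⇒ p R1 ⇒ p g e

Two distinct leftmost derivations for the same string.

Ambiguous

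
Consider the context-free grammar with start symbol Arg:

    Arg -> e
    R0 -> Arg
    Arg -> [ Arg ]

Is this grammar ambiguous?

(R0 is unreachable from Arg, so its rules don't affect L(Arg).) L(Arg) is { openⁿ atom closeⁿ : n ≥ 0 }. The bracket depth fixes n, and the derivation is forced at every step.

Unambiguous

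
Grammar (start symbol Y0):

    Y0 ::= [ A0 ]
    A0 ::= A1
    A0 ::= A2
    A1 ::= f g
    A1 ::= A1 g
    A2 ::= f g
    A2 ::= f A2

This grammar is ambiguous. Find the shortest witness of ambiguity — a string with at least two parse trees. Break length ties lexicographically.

length 4: [ f g ] has 2 parse trees

Two derivations of [ f g ]:
  Y0 ⇒ [ A0 ] ⇒ [ A1 ] ⇒ [ f g ]
  Y0 ⇒ [ A0 ] ⇒ [ A2 ] ⇒ [ f g ]

[ f g ]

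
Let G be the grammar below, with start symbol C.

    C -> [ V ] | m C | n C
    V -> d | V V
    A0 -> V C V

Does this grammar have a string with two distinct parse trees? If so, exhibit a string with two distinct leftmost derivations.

Ambiguous

Witness: [ d d d ]

Derivation 1: C ⇒ [ V ] ⇒ [ V V ] ⇒ [ d V ] ⇒ [ d V V ] ⇒ [ d d V ] ⇒ [ d d d ]
Derivation 2: C ⇒ [ V ] ⇒ [ V V ] ⇒ [ V V V ] ⇒ [ d V V ] ⇒ [ d d V ] ⇒ [ d d d ]

Two distinct leftmost derivations for the same string.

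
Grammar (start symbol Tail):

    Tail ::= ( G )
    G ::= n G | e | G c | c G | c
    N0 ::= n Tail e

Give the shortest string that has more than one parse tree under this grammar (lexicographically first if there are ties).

length 3: no string has ≥2 trees
length 4: ( c c ) has 2 parse trees

Two derivations of ( c c ):
  Tail ⇒ ( G ) ⇒ ( G c ) ⇒ ( c c )
  Tail ⇒ ( G ) ⇒ ( c G ) ⇒ ( c c )

( c c )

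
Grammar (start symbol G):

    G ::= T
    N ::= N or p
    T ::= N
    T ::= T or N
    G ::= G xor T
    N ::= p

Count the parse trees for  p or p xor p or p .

4

Parse trees for p or p xor p or p:
  [G [G [T [N [N p] or p]]] xor [T [N [N p] or p]]]
  [G [G [T [N [N p] or p]]] xor [T [T [N p]] or [N p]]]
  [G [G [T [T [N p]] or [N p]]] xor [T [N [N p] or p]]]
  [G [G [T [T [N p]] or [N p]]] xor [T [T [N p]] or [N p]]]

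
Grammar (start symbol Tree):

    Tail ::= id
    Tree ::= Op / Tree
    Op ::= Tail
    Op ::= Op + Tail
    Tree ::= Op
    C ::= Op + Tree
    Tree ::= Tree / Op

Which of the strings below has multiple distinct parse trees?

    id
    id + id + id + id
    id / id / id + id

id: 1 tree
id + id + id + id: 1 tree
id / id / id + id: 4 trees

id / id / id + id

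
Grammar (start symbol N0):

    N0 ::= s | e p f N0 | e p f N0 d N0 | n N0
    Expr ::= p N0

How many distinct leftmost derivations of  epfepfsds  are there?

Parse trees for epfepfsds:
  [N0 e p f [N0 e p f [N0 s] d [N0 s]]]
  [N0 e p f [N0 e p f [N0 s]] d [N0 s]]

2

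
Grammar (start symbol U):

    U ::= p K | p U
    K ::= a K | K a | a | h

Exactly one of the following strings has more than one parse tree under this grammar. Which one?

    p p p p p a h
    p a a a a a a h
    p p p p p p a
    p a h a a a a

p p p p p a h: 1 tree
p a a a a a a h: 1 tree
p p p p p p a: 1 tree
p a h a a a a: 5 trees

p a h a a a a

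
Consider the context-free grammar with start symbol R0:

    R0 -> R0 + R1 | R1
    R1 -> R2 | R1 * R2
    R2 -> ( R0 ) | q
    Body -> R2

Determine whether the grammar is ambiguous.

Unambiguous

Only R0, R1, R2 are reachable from R0; ignoring the rest: This is a standard precedence ladder (R0 over R1 over R2), with each level left-recursive on its own operator ('+' at R0, '*' at R1). That structure is LR(1), hence unambiguous.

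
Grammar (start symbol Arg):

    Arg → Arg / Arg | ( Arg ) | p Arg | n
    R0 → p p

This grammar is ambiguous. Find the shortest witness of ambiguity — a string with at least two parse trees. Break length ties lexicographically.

p n / n

length 1: no string has ≥2 trees
length 2: no string has ≥2 trees
length 3: no string has ≥2 trees
length 4: p n / n has 2 parse trees

Two derivations of p n / n:
  Arg ⇒ Arg / Arg ⇒ p Arg / Arg ⇒ p n / Arg ⇒ p n / n
  Arg ⇒ p Arg ⇒ p Arg / Arg ⇒ p n / Arg ⇒ p n / n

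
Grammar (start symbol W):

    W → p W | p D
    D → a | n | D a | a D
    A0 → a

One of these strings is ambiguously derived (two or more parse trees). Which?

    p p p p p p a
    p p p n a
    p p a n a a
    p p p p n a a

p p p p p p a: 1 tree
p p p n a: 1 tree
p p a n a a: 3 trees
p p p p n a a: 1 tree

p p a n a a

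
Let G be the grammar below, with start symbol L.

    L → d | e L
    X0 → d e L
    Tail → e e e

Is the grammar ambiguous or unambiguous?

Unambiguous

Only L is reachable from L; ignoring the rest: Each reachable nonterminal has at most one production per leading terminal, and all productions are right-linear; the derivation is determined token-by-token.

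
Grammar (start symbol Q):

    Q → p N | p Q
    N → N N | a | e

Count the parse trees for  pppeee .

Parse trees for pppeee:
  [Q p [Q p [Q p [N [N e] [N [N e] [N e]]]]]]
  [Q p [Q p [Q p [N [N [N e] [N e]] [N e]]]]]

2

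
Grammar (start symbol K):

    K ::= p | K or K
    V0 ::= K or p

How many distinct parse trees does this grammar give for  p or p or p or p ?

Parse trees for p or p or p or p:
  [K [K p] or [K [K p] or [K [K p] or [K p]]]]
  [K [K p] or [K [K [K p] or [K p]] or [K p]]]
  [K [K [K p] or [K p]] or [K [K p] or [K p]]]
  [K [K [K p] or [K [K p] or [K p]]] or [K p]]
  [K [K [K [K p] or [K p]] or [K p]] or [K p]]

5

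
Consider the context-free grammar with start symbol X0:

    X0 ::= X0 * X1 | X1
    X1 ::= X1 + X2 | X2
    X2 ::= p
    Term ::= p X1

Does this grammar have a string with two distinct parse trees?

Unambiguous

(Term is unreachable from X0, so its rules don't affect L(X0).) The grammar is stratified — X0 handles '*' (left-recursive), X1 handles '+', X2 atoms. Each operator has a fixed associativity and precedence level, so every string has one parse.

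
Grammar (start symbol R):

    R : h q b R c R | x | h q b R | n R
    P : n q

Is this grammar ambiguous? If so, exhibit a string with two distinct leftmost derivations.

Ambiguous

Witness: h q b h q b x c x

Derivation 1: R ⇒ h q b R c R ⇒ h q b h q b R c R ⇒ h q b h q b x c R ⇒ h q b h q b x c x
Derivation 2: R ⇒ h q b R ⇒ h q b h q b R c R ⇒ h q b h q b x c R ⇒ h q b h q b x c x

Two distinct leftmost derivations for the same string.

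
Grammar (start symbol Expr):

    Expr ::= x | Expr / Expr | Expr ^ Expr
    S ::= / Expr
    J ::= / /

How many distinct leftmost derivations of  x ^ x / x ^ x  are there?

Parse trees for x ^ x / x ^ x:
  [Expr [Expr [Expr x] ^ [Expr x]] / [Expr [Expr x] ^ [Expr x]]]
  [Expr [Expr x] ^ [Expr [Expr x] / [Expr [Expr x] ^ [Expr x]]]]
  [Expr [Expr x] ^ [Expr [Expr [Expr x] / [Expr x]] ^ [Expr x]]]
  [Expr [Expr [Expr [Expr x] ^ [Expr x]] / [Expr x]] ^ [Expr x]]
  [Expr [Expr [Expr x] ^ [Expr [Expr x] / [Expr x]]] ^ [Expr x]]

5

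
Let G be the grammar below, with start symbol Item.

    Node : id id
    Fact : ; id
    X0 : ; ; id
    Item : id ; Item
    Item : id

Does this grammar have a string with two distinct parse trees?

Unambiguous

Only Item is reachable from Item; ignoring the rest: The reachable grammar is A → atom sep A | atom. Each atom is followed by either the separator (recurse) or end-of-string (stop) — no choice point.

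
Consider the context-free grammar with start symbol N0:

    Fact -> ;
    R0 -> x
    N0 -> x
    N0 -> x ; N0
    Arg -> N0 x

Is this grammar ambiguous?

Unambiguous

Only N0 is reachable from N0; ignoring the rest: Right-recursive list with a separator: after each atom, whether the separator follows determines the rule. One parse per string.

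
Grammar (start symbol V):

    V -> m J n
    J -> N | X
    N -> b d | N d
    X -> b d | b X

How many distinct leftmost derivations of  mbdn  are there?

Parse trees for mbdn:
  [V m [J [N b d]] n]
  [V m [J [X b d]] n]

2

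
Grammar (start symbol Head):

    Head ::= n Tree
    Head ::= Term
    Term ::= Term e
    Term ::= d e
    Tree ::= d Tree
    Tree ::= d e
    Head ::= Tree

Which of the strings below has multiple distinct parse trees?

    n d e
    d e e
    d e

d e

n d e: 1 tree
d e e: 1 tree
d e: 2 trees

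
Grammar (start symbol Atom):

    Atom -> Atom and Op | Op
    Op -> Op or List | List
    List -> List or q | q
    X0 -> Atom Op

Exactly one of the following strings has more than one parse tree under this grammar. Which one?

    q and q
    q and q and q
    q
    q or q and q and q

q or q and q and q

q and q: 1 tree
q and q and q: 1 tree
q: 1 tree
q or q and q and q: 2 trees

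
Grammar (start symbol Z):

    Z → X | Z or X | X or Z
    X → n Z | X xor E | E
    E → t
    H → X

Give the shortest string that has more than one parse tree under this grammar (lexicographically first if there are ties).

t or t

length 1: no string has ≥2 trees
length 2: no string has ≥2 trees
length 3: t or t has 2 parse trees

Two derivations of t or t:
  Z ⇒ Z or X ⇒ X or X ⇒ E or X ⇒ t or X ⇒ t or E ⇒ t or t
  Z ⇒ X or Z ⇒ E or Z ⇒ t or Z ⇒ t or X ⇒ t or E ⇒ t or t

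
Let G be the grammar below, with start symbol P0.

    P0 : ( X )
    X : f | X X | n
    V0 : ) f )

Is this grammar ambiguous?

Witness: ( f f f )

Derivation 1: P0 ⇒ ( X ) ⇒ ( X X ) ⇒ ( f X ) ⇒ ( f X X ) ⇒ ( f f X ) ⇒ ( f f f )
Derivation 2: P0 ⇒ ( X ) ⇒ ( X X ) ⇒ ( X X X ) ⇒ ( f X X ) ⇒ ( f f X ) ⇒ ( f f f )

Two distinct leftmost derivations for the same string.

Ambiguous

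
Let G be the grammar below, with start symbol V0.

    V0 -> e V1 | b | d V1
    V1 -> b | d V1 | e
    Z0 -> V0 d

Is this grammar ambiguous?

Unambiguous

Only V0, V1 are reachable from V0; ignoring the rest: The reachable rules are right-linear with at most one rule per (nonterminal, next-terminal) pair. Each input token forces the next rule, so parsing is deterministic.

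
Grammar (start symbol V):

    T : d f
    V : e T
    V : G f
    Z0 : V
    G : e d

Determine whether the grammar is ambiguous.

Ambiguous

Witness: e d f

Derivation 1: V ⇒ e T ⇒ e d f
Derivation 2: V ⇒ G f ⇒ e d f

Two distinct leftmost derivations for the same string.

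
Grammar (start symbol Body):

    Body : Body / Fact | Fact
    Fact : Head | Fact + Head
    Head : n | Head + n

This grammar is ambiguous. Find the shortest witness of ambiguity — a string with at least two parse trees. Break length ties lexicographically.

n + n

length 1: no string has ≥2 trees
length 3: n + n has 2 parse trees

Two derivations of n + n:
  Body ⇒ Fact ⇒ Head ⇒ Head + n ⇒ n + n
  Body ⇒ Fact ⇒ Fact + Head ⇒ Head + Head ⇒ n + Head ⇒ n + n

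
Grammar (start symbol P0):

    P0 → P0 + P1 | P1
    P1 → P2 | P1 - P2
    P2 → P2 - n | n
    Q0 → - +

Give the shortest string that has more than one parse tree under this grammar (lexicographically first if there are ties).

n - n

length 1: no string has ≥2 trees
length 3: n - n has 2 parse trees

Two derivations of n - n:
  P0 ⇒ P1 ⇒ P2 ⇒ P2 - n ⇒ n - n
  P0 ⇒ P1 ⇒ P1 - P2 ⇒ P2 - P2 ⇒ n - P2 ⇒ n - n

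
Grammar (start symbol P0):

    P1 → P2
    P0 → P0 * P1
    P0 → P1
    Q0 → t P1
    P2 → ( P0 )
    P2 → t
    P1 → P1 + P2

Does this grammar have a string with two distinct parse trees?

Only P0, P1, P2 are reachable from P0; ignoring the rest: P0 → P0 * P1 | P1  ;  P1 → P1 + P2 | P2  — a left-associative chain with P2 at the bottom. Each string factors uniquely by precedence.

Unambiguous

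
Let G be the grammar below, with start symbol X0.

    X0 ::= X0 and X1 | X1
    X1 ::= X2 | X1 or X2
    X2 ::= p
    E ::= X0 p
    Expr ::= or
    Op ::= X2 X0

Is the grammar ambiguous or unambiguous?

(E, Expr, Op are unreachable from X0, so their rules don't affect L(X0).) The grammar is stratified — X0 handles 'and' (left-recursive), X1 handles 'or', X2 atoms. Each operator has a fixed associativity and precedence level, so every string has one parse.

Unambiguous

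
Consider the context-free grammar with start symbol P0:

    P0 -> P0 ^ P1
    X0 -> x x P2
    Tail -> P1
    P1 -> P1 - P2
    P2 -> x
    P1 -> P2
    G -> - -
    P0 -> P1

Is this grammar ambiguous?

Only P0, P1, P2 are reachable from P0; ignoring the rest: The grammar is stratified — P0 handles '^' (left-recursive), P1 handles '-', P2 atoms. Each operator has a fixed associativity and precedence level, so every string has one parse.

Unambiguous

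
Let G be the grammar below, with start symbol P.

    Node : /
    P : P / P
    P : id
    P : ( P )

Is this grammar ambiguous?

Ambiguous

Witness: id / id / id

Derivation 1: P ⇒ P / P ⇒ P / P / P ⇒ id / P / P ⇒ id / id / P ⇒ id / id / id
Derivation 2: P ⇒ P / P ⇒ id / P ⇒ id / P / P ⇒ id / id / P ⇒ id / id / id

Two distinct leftmost derivations for the same string.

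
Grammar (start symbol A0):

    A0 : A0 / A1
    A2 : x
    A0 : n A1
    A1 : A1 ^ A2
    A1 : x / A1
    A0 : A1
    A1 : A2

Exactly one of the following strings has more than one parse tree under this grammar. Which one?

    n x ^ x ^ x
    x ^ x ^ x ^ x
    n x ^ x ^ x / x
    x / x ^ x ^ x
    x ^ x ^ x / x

n x ^ x ^ x: 1 tree
x ^ x ^ x ^ x: 1 tree
n x ^ x ^ x / x: 1 tree
x / x ^ x ^ x: 4 trees
x ^ x ^ x / x: 1 tree

x / x ^ x ^ x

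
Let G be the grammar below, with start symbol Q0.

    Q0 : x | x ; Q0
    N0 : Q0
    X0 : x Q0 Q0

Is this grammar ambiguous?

Only Q0 is reachable from Q0; ignoring the rest: The reachable grammar is A → atom sep A | atom. Each atom is followed by either the separator (recurse) or end-of-string (stop) — no choice point.

Unambiguous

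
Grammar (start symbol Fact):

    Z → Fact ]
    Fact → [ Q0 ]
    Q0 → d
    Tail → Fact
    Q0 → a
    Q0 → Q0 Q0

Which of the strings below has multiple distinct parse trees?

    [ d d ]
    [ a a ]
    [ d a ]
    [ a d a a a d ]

[ a d a a a d ]

[ d d ]: 1 tree
[ a a ]: 1 tree
[ d a ]: 1 tree
[ a d a a a d ]: 42 trees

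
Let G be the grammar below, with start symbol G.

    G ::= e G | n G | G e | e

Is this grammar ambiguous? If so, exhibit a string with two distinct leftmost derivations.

Witness: e e

Derivation 1: G ⇒ e G ⇒ e e
Derivation 2: G ⇒ G e ⇒ e e

Two distinct leftmost derivations for the same string.

Ambiguous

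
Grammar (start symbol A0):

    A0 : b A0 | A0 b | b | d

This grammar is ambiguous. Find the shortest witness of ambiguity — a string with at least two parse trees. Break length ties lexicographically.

length 1: no string has ≥2 trees
length 2: b b has 2 parse trees

Two derivations of b b:
  A0 ⇒ b A0 ⇒ b b
  A0 ⇒ A0 b ⇒ b b

b b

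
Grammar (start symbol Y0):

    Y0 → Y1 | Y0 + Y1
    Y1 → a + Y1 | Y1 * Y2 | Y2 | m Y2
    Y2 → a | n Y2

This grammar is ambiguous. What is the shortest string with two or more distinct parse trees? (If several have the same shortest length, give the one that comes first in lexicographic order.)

length 1: no string has ≥2 trees
length 2: no string has ≥2 trees
length 3: a + a has 2 parse trees

Two derivations of a + a:
  Y0 ⇒ Y1 ⇒ a + Y1 ⇒ a + Y2 ⇒ a + a
  Y0 ⇒ Y0 + Y1 ⇒ Y1 + Y1 ⇒ Y2 + Y1 ⇒ a + Y1 ⇒ a + Y2 ⇒ a + a

a + a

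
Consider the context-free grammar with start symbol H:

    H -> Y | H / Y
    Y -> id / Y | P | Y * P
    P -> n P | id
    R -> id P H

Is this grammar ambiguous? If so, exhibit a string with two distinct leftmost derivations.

Witness: id / id

Derivation 1: H ⇒ Y ⇒ id / Y ⇒ id / P ⇒ id / id
Derivation 2: H ⇒ H / Y ⇒ Y / Y ⇒ P / Y ⇒ id / Y ⇒ id / P ⇒ id / id

Two distinct leftmost derivations for the same string.

Ambiguous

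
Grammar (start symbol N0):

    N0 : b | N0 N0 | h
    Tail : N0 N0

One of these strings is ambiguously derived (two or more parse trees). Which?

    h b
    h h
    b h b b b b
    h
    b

b h b b b b

h b: 1 tree
h h: 1 tree
b h b b b b: 42 trees
h: 1 tree
b: 1 tree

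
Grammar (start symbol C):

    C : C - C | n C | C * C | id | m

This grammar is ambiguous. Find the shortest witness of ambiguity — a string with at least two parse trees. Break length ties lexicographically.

n id * id

length 1: no string has ≥2 trees
length 2: no string has ≥2 trees
length 3: no string has ≥2 trees
length 4: n id * id has 2 parse trees

Two derivations of n id * id:
  C ⇒ n C ⇒ n C * C ⇒ n id * C ⇒ n id * id
  C ⇒ C * C ⇒ n C * C ⇒ n id * C ⇒ n id * id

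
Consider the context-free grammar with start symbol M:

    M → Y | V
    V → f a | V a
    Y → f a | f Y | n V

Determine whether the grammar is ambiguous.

Witness: f a

Derivation 1: M ⇒ Y ⇒ f a
Derivation 2: M ⇒ V ⇒ f a

Two distinct leftmost derivations for the same string.

Ambiguous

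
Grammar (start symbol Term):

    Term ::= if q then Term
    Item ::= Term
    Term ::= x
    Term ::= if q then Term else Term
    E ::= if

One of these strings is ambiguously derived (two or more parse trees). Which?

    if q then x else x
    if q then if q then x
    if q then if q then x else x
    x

if q then if q then x else x

if q then x else x: 1 tree
if q then if q then x: 1 tree
if q then if q then x else x: 2 trees
x: 1 tree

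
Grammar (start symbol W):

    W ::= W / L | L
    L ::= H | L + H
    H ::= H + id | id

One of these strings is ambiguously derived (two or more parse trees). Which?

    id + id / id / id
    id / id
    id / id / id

id + id / id / id: 2 trees
id / id: 1 tree
id / id / id: 1 tree

id + id / id / id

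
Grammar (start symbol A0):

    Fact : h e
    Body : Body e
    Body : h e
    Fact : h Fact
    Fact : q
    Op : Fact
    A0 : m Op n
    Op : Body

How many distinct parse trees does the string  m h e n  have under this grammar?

2

Parse trees for m h e n:
  [A0 m [Op [Fact h e]] n]
  [A0 m [Op [Body h e]] n]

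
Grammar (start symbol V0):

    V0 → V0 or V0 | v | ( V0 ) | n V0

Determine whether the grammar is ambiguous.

Witness: n v or v

Derivation 1: V0 ⇒ V0 or V0 ⇒ n V0 or V0 ⇒ n v or V0 ⇒ n v or v
Derivation 2: V0 ⇒ n V0 ⇒ n V0 or V0 ⇒ n v or V0 ⇒ n v or v

Two distinct leftmost derivations for the same string.

Ambiguous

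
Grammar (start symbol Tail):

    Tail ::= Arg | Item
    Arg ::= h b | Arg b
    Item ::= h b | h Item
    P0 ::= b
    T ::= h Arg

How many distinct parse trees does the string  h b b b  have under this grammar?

Parse trees for h b b b:
  [Tail [Arg [Arg [Arg h b] b] b]]

1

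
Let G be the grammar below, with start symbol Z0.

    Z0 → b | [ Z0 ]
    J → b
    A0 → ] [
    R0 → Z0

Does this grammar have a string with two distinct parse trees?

Unambiguous

Only Z0 is reachable from Z0; ignoring the rest: Each string is a nest of matched brackets around a single atom. An opening bracket forces the recursive rule; an atom forces the base rule.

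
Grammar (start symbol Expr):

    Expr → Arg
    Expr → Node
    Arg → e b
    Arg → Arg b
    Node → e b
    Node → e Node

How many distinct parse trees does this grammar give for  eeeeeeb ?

1

Parse trees for eeeeeeb:
  [Expr [Node e [Node e [Node e [Node e [Node e [Node e b]]]]]]]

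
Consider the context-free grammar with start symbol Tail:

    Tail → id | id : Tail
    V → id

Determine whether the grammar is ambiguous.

Unambiguous

Only Tail is reachable from Tail; ignoring the rest: The reachable grammar is A → atom sep A | atom. Each atom is followed by either the separator (recurse) or end-of-string (stop) — no choice point.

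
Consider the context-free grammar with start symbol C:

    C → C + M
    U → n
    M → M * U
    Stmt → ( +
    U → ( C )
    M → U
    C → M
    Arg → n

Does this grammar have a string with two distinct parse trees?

(Stmt, Arg are unreachable from C, so their rules don't affect L(C).) This is a standard precedence ladder (C over M over U), with each level left-recursive on its own operator ('+' at C, '*' at M). That structure is LR(1), hence unambiguous.

Unambiguous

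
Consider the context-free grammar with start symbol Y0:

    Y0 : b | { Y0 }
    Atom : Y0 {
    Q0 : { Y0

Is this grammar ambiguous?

Unambiguous

(Atom, Q0 are unreachable from Y0, so their rules don't affect L(Y0).) Each string is a nest of matched brackets around a single atom. An opening bracket forces the recursive rule; an atom forces the base rule.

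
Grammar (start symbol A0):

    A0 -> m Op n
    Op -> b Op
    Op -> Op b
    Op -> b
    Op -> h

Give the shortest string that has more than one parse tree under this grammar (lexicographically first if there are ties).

length 3: no string has ≥2 trees
length 4: m b b n has 2 parse trees

Two derivations of m b b n:
  A0 ⇒ m Op n ⇒ m b Op n ⇒ m b b n
  A0 ⇒ m Op n ⇒ m Op b n ⇒ m b b n

m b b n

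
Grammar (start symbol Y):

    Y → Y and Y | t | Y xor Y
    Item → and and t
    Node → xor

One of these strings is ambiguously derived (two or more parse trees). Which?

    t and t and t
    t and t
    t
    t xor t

t and t and t: 2 trees
t and t: 1 tree
t: 1 tree
t xor t: 1 tree

t and t and t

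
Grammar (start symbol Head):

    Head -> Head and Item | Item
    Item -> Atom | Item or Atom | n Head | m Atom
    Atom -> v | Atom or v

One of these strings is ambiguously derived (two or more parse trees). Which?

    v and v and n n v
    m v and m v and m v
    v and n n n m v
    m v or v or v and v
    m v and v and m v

m v or v or v and v

v and v and n n v: 1 tree
m v and m v and m v: 1 tree
v and n n n m v: 1 tree
m v or v or v and v: 4 trees
m v and v and m v: 1 tree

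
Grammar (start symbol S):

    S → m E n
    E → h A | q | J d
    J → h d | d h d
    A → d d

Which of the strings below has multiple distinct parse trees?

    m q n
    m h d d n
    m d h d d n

m q n: 1 tree
m h d d n: 2 trees
m d h d d n: 1 tree

m h d d n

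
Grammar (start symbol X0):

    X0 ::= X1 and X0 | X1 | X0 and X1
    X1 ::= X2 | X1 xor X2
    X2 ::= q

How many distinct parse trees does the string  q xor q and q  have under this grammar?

Parse trees for q xor q and q:
  [X0 [X1 [X1 [X2 q]] xor [X2 q]] and [X0 [X1 [X2 q]]]]
  [X0 [X0 [X1 [X1 [X2 q]] xor [X2 q]]] and [X1 [X2 q]]]

2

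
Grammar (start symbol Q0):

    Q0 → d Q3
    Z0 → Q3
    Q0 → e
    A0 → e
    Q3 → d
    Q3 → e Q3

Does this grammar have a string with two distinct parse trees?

Unambiguous

(Z0, A0 are unreachable from Q0, so their rules don't affect L(Q0).) Restricted to the reachable nonterminals, every rule has the form A → t or A → t B, and no two rules for the same A share a first terminal. The grammar encodes a DFA — one run per string.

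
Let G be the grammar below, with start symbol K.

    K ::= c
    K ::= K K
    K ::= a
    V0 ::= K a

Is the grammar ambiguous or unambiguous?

Witness: a a a

Derivation 1: K ⇒ K K ⇒ K K K ⇒ a K K ⇒ a a K ⇒ a a a
Derivation 2: K ⇒ K K ⇒ a K ⇒ a K K ⇒ a a K ⇒ a a a

Two distinct leftmost derivations for the same string.

Ambiguous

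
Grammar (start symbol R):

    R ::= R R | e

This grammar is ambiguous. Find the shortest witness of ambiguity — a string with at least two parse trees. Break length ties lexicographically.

length 1: no string has ≥2 trees
length 2: no string has ≥2 trees
length 3: e e e has 2 parse trees

Two derivations of e e e:
  R ⇒ R R ⇒ R R R ⇒ e R R ⇒ e e R ⇒ e e e
  R ⇒ R R ⇒ e R ⇒ e R R ⇒ e e R ⇒ e e e

e e e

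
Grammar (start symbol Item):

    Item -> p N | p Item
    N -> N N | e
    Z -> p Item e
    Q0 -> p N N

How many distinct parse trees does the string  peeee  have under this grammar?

5

Parse trees for peeee:
  [Item p [N [N e] [N [N e] [N [N e] [N e]]]]]
  [Item p [N [N e] [N [N [N e] [N e]] [N e]]]]
  [Item p [N [N [N e] [N e]] [N [N e] [N e]]]]
  [Item p [N [N [N e] [N [N e] [N e]]] [N e]]]
  [Item p [N [N [N [N e] [N e]] [N e]] [N e]]]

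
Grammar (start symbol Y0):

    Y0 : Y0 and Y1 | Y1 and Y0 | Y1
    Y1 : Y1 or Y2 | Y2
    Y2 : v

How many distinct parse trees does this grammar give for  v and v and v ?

4

Parse trees for v and v and v:
  [Y0 [Y0 [Y0 [Y1 [Y2 v]]] and [Y1 [Y2 v]]] and [Y1 [Y2 v]]]
  [Y0 [Y0 [Y1 [Y2 v]] and [Y0 [Y1 [Y2 v]]]] and [Y1 [Y2 v]]]
  [Y0 [Y1 [Y2 v]] and [Y0 [Y0 [Y1 [Y2 v]]] and [Y1 [Y2 v]]]]
  [Y0 [Y1 [Y2 v]] and [Y0 [Y1 [Y2 v]] and [Y0 [Y1 [Y2 v]]]]]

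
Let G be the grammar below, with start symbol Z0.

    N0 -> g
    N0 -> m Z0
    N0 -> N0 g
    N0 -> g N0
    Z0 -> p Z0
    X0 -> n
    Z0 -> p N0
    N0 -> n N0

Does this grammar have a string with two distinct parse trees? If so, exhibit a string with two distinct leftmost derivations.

Witness: p g g

Derivation 1: Z0 ⇒ p N0 ⇒ p N0 g ⇒ p g g
Derivation 2: Z0 ⇒ p N0 ⇒ p g N0 ⇒ p g g

Two distinct leftmost derivations for the same string.

Ambiguous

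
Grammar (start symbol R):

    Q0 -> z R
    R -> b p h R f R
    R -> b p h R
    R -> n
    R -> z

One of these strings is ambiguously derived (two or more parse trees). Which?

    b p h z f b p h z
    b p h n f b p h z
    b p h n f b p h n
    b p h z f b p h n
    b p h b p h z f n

b p h b p h z f n

b p h z f b p h z: 1 tree
b p h n f b p h z: 1 tree
b p h n f b p h n: 1 tree
b p h z f b p h n: 1 tree
b p h b p h z f n: 2 trees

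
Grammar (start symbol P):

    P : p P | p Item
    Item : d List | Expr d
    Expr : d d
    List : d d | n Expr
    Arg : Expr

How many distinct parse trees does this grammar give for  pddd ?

Parse trees for pddd:
  [P p [Item d [List d d]]]
  [P p [Item [Expr d d] d]]

2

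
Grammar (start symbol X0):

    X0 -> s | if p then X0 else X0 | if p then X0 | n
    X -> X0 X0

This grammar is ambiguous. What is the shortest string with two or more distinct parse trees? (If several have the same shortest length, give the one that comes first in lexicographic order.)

length 1: no string has ≥2 trees
length 4: no string has ≥2 trees
length 6: no string has ≥2 trees
length 7: no string has ≥2 trees
length 9: if p then if p then n else n has 2 parse trees

Two derivations of if p then if p then n else n:
  X0 ⇒ if p then X0 else X0 ⇒ if p then if p then X0 else X0 ⇒ if p then if p then n else X0 ⇒ if p then if p then n else n
  X0 ⇒ if p then X0 ⇒ if p then if p then X0 else X0 ⇒ if p then if p then n else X0 ⇒ if p then if p then n else n

if p then if p then n else n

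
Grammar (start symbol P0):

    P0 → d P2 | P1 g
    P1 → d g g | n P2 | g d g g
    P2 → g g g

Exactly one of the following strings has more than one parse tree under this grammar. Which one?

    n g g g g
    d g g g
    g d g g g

n g g g g: 1 tree
d g g g: 2 trees
g d g g g: 1 tree

d g g g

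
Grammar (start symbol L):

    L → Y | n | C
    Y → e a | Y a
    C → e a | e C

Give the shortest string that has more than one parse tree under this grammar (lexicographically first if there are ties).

e a

length 1: no string has ≥2 trees
length 2: e a has 2 parse trees

Two derivations of e a:
  L ⇒ Y ⇒ e a
  L ⇒ C ⇒ e a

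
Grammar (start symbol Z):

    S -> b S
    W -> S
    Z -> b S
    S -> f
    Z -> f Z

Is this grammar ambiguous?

Unambiguous

Only Z, S are reachable from Z; ignoring the rest: Restricted to the reachable nonterminals, every rule has the form A → t or A → t B, and no two rules for the same A share a first terminal. The grammar encodes a DFA — one run per string.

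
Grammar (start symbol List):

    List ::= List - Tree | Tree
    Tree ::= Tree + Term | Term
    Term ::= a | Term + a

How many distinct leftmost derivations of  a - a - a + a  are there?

2

Parse trees for a - a - a + a:
  [List [List [List [Tree [Term a]]] - [Tree [Term a]]] - [Tree [Tree [Term a]] + [Term a]]]
  [List [List [List [Tree [Term a]]] - [Tree [Term a]]] - [Tree [Term [Term a] + a]]]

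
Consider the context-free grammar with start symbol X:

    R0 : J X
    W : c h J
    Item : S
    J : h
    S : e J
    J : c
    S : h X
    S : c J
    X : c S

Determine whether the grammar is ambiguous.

Only X, S, J are reachable from X; ignoring the rest: Restricted to the reachable nonterminals, every rule has the form A → t or A → t B, and no two rules for the same A share a first terminal. The grammar encodes a DFA — one run per string.

Unambiguous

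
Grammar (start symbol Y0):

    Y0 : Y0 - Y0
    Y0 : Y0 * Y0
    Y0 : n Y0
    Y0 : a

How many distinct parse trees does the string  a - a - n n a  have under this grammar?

Parse trees for a - a - n n a:
  [Y0 [Y0 a] - [Y0 [Y0 a] - [Y0 n [Y0 n [Y0 a]]]]]
  [Y0 [Y0 [Y0 a] - [Y0 a]] - [Y0 n [Y0 n [Y0 a]]]]

2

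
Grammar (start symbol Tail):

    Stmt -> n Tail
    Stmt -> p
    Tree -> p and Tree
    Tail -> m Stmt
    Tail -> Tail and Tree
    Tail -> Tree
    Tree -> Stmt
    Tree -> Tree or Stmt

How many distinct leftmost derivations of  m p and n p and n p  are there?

3

Parse trees for m p and n p and n p:
  [Tail [Tail m [Stmt p]] and [Tree [Stmt n [Tail [Tail [Tree [Stmt p]]] and [Tree [Stmt n [Tail [Tree [Stmt p]]]]]]]]]
  [Tail [Tail m [Stmt p]] and [Tree [Stmt n [Tail [Tree p and [Tree [Stmt n [Tail [Tree [Stmt p]]]]]]]]]]
  [Tail [Tail [Tail m [Stmt p]] and [Tree [Stmt n [Tail [Tree [Stmt p]]]]]] and [Tree [Stmt n [Tail [Tree [Stmt p]]]]]]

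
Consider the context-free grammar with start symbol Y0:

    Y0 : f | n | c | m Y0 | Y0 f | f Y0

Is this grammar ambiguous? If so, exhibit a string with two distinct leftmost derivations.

Ambiguous

Witness: f f

Derivation 1: Y0 ⇒ Y0 f ⇒ f f
Derivation 2: Y0 ⇒ f Y0 ⇒ f f

Two distinct leftmost derivations for the same string.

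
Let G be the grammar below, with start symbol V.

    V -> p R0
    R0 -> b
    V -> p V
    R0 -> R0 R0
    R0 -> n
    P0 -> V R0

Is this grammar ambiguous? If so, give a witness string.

Witness: p b b b

Derivation 1: V ⇒ p R0 ⇒ p R0 R0 ⇒ p b R0 ⇒ p b R0 R0 ⇒ p b b R0 ⇒ p b b b
Derivation 2: V ⇒ p R0 ⇒ p R0 R0 ⇒ p R0 R0 R0 ⇒ p b R0 R0 ⇒ p b b R0 ⇒ p b b b

Two distinct leftmost derivations for the same string.

Ambiguous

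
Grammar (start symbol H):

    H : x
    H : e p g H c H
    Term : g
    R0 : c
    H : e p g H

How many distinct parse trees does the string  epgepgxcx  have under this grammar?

Parse trees for epgepgxcx:
  [H e p g [H e p g [H x]] c [H x]]
  [H e p g [H e p g [H x] c [H x]]]

2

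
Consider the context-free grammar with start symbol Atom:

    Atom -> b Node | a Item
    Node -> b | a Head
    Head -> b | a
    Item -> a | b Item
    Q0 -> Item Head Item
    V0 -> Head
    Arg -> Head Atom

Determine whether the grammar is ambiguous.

Only Atom, Node, Head, Item are reachable from Atom; ignoring the rest: Restricted to the reachable nonterminals, every rule has the form A → t or A → t B, and no two rules for the same A share a first terminal. The grammar encodes a DFA — one run per string.

Unambiguous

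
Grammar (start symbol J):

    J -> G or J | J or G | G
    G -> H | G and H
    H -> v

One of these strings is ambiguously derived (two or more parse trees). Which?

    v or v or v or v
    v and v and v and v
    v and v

v or v or v or v: 8 trees
v and v and v and v: 1 tree
v and v: 1 tree

v or v or v or v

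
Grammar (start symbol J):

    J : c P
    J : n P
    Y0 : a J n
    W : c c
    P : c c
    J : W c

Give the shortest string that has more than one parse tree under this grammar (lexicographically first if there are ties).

length 3: c c c has 2 parse trees

Two derivations of c c c:
  J ⇒ c P ⇒ c c c
  J ⇒ W c ⇒ c c c

c c c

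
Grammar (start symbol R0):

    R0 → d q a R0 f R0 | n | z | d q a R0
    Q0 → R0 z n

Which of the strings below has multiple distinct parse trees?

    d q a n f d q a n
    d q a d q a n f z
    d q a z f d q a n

d q a n f d q a n: 1 tree
d q a d q a n f z: 2 trees
d q a z f d q a n: 1 tree

d q a d q a n f z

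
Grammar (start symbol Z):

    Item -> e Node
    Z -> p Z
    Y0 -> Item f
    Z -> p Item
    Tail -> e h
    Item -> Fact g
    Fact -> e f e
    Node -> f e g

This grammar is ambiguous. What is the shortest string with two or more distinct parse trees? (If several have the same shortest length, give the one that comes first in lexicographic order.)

p e f e g

length 5: p e f e g has 2 parse trees

Two derivations of p e f e g:
  Z ⇒ p Item ⇒ p e Node ⇒ p e f e g
  Z ⇒ p Item ⇒ p Fact g ⇒ p e f e g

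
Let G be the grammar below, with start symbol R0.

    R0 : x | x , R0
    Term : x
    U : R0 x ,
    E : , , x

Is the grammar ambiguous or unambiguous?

Unambiguous

Only R0 is reachable from R0; ignoring the rest: The reachable grammar is A → atom sep A | atom. Each atom is followed by either the separator (recurse) or end-of-string (stop) — no choice point.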